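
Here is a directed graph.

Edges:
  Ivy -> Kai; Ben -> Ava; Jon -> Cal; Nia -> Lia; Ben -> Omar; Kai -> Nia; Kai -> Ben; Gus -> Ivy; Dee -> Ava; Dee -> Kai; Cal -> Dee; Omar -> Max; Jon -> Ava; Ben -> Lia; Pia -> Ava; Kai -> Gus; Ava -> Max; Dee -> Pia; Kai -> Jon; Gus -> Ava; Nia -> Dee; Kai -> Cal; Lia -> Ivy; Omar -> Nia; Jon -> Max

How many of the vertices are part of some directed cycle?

A vertex is on a directed cycle iff it belongs to a strongly connected component of size ≥ 2 (or has a self-loop).
The vertices on cycles are {Ben, Cal, Dee, Gus, Ivy, Jon, Kai, Lia, Nia, Omar} — 10 in total.

10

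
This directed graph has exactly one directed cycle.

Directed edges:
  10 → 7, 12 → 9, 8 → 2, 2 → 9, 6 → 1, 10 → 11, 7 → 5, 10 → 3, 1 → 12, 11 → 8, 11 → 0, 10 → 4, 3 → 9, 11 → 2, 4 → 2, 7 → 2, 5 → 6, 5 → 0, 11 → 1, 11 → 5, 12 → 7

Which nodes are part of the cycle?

1, 5, 6, 7, 12

DFS with gray/black marking from 7:
7 gray
  5 gray
    6 gray
      1 gray
        12 gray
          12→7: 7 is gray → back edge
Back edge closes the cycle 7 → 5 → 6 → 1 → 12 → 7; its vertices are {1, 5, 6, 7, 12}.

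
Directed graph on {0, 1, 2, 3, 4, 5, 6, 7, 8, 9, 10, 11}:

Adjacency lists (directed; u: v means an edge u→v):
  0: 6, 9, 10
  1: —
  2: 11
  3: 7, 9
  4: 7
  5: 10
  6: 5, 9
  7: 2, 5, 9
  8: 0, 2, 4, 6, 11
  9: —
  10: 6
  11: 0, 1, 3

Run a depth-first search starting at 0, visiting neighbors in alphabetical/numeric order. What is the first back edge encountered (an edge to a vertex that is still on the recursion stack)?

10->6

DFS from 0 (visiting neighbors in alphabetical/numeric order); mark gray on enter, black on exit:
0 gray
  6 gray
    5 gray
      10 gray
        10→6: 6 is gray → back edge
First back edge: 10 → 6.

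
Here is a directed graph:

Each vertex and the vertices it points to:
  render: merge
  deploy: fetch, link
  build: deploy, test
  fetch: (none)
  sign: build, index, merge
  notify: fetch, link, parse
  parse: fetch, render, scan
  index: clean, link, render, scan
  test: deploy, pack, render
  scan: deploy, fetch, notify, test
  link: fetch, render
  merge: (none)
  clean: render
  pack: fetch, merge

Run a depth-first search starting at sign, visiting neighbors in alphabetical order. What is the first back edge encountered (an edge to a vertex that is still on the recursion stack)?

parse→scan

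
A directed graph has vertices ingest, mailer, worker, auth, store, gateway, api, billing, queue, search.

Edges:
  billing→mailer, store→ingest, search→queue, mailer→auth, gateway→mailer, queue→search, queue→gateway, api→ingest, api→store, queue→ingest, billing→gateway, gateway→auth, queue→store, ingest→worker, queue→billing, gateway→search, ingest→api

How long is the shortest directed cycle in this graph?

2

For each vertex v, BFS finds the shortest path from v back to v.
The shortest such closed walk is queue → search → queue, length 2.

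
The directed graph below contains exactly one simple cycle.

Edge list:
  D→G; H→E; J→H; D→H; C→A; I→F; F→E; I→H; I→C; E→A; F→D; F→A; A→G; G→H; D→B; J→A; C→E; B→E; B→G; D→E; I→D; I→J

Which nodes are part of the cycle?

DFS with gray/black marking from G:
G gray
  H gray
    E gray
      A gray
        A→G: G is gray → back edge
Back edge closes the cycle G → H → E → A → G; its vertices are {A, E, G, H}.

A, E, G, H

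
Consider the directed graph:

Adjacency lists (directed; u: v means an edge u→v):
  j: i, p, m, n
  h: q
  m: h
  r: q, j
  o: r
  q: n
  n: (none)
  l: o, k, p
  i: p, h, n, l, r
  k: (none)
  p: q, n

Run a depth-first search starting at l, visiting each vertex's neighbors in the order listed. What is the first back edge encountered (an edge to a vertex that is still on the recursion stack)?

DFS from l (visiting each vertex's neighbors in the order listed); mark gray on enter, black on exit:
l gray
  o gray
    r gray
      q gray
        n gray
        n black
      q black
      j gray
        i gray
          p gray
            p→q: q black — skip
            p→n: n black — skip
          p black
          h gray
            h→q: q black — skip
          h black
          i→n: n black — skip
          i→l: l is gray → back edge
First back edge: i → l.

i->l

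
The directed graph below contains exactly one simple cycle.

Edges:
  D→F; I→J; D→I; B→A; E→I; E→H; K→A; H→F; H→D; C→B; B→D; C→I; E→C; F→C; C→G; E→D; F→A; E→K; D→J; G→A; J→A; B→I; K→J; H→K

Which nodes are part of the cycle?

DFS with gray/black marking from C:
C gray
  I gray
    J gray
      A gray
      A black
    J black
  I black
  B gray
    B→A: A black — skip
    B→I: I black — skip
    D gray
      D→I: I black — skip
      D→J: J black — skip
      F gray
        F→C: C is gray → back edge
Back edge closes the cycle C → B → D → F → C; its vertices are {B, C, D, F}.

B, C, D, F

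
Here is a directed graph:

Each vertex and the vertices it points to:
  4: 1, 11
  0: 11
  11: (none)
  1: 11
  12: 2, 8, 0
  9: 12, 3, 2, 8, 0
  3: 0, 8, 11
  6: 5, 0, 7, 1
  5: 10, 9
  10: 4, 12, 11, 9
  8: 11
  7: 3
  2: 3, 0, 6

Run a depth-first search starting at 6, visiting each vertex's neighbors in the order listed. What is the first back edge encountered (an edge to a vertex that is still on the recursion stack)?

2→6

DFS from 6 (visiting each vertex's neighbors in the order listed); mark gray on enter, black on exit:
6 gray
  5 gray
    10 gray
      4 gray
        1 gray
          11 gray
          11 black
        1 black
        4→11: 11 black — skip
      4 black
      12 gray
        2 gray
          3 gray
            0 gray
              0→11: 11 black — skip
            0 black
            8 gray
              8→11: 11 black — skip
            8 black
            3→11: 11 black — skip
          3 black
          2→0: 0 black — skip
          2→6: 6 is gray → back edge
First back edge: 2 → 6.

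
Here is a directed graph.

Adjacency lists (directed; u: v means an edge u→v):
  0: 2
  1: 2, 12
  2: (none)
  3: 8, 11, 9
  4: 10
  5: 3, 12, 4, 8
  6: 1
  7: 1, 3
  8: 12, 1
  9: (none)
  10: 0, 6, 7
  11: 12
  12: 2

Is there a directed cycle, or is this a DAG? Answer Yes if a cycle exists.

DFS with white/gray/black marking, starting from 4:
4 gray
  10 gray
    0 gray
      2 gray
      2 black
    0 black
    6 gray
      1 gray
        1→2: 2 black — skip
        12 gray
          12→2: 2 black — skip
        12 black
      1 black
    6 black
    7 gray
      7→1: 1 black — skip
      3 gray
        8 gray
          8→12: 12 black — skip
          8→1: 1 black — skip
        8 black
        11 gray
          11→12: 12 black — skip
        11 black
        9 gray
        9 black
      3 black
    7 black
  10 black
4 black
5 gray
  5→3: 3 black — skip
  5→12: 12 black — skip
  5→4: 4 black — skip
  5→8: 8 black — skip
5 black
Every edge goes to a white or black vertex — no back edge, so the graph is acyclic.

No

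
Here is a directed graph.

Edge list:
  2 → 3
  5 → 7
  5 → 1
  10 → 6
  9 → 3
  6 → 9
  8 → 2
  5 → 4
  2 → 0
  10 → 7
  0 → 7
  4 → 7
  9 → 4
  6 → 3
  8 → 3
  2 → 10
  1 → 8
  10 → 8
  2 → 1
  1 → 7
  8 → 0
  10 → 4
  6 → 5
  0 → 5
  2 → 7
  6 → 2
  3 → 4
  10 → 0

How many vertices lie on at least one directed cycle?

7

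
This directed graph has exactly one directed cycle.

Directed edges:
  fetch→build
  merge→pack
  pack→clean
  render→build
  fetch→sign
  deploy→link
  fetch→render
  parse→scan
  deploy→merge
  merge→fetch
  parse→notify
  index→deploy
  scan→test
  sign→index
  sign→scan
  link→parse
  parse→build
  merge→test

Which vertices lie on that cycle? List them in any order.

sign, fetch, index, merge, deploy

DFS with gray/black marking from deploy:
deploy gray
  merge gray
    test gray
    test black
    pack gray
      clean gray
      clean black
    pack black
    fetch gray
      render gray
        build gray
        build black
      render black
      fetch→build: build black — skip
      sign gray
        index gray
          index→deploy: deploy is gray → back edge
Back edge closes the cycle deploy → merge → fetch → sign → index → deploy; its vertices are {sign, fetch, index, merge, deploy}.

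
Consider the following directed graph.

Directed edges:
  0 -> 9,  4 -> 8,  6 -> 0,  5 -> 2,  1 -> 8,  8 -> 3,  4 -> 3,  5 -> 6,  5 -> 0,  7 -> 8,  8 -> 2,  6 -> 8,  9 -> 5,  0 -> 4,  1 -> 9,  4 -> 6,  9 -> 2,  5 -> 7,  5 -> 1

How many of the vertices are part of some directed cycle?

6

A vertex is on a directed cycle iff it belongs to a strongly connected component of size ≥ 2 (or has a self-loop).
The vertices on cycles are {0, 1, 4, 5, 6, 9} — 6 in total.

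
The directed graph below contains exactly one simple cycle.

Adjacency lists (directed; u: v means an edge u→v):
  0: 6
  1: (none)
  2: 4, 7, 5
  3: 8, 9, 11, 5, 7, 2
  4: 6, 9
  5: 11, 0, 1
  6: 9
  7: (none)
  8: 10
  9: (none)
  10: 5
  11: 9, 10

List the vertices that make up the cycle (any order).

DFS with gray/black marking from 5:
5 gray
  11 gray
    9 gray
    9 black
    10 gray
      10→5: 5 is gray → back edge
Back edge closes the cycle 5 → 11 → 10 → 5; its vertices are {5, 10, 11}.

5, 10, 11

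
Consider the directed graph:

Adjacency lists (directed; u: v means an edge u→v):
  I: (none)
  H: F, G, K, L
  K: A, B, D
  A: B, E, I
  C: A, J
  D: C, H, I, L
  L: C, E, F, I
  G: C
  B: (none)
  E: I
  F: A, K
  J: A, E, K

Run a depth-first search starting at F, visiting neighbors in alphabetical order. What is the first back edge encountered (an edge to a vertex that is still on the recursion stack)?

DFS from F (visiting neighbors in alphabetical order); mark gray on enter, black on exit:
F gray
  A gray
    B gray
    B black
    E gray
      I gray
      I black
    E black
    A→I: I black — skip
  A black
  K gray
    K→A: A black — skip
    K→B: B black — skip
    D gray
      C gray
        C→A: A black — skip
        J gray
          J→A: A black — skip
          J→E: E black — skip
          J→K: K is gray → back edge
First back edge: J → K.

J→K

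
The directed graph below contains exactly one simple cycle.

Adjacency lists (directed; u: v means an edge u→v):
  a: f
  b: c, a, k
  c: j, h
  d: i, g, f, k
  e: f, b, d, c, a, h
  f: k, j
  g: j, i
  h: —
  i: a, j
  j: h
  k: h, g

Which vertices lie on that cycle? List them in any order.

DFS with gray/black marking from a:
a gray
  f gray
    k gray
      h gray
      h black
      g gray
        j gray
          j→h: h black — skip
        j black
        i gray
          i→a: a is gray → back edge
Back edge closes the cycle a → f → k → g → i → a; its vertices are {a, f, g, i, k}.

a, f, g, i, k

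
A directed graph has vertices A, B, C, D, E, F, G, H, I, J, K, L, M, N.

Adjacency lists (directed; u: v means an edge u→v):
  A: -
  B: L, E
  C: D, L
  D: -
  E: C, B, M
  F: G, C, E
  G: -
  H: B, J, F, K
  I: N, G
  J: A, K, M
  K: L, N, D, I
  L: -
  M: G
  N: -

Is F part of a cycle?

F lies on a cycle iff there is a path from F back to itself.
Exploring from F, it never reaches itself; equivalently, its strongly connected component is a singleton.

No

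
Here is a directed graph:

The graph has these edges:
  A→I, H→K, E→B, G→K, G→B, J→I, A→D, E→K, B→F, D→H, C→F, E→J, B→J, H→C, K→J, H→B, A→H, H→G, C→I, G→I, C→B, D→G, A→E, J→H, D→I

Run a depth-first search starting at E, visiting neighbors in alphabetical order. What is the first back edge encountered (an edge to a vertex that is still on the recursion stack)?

H->B

DFS from E (visiting neighbors in alphabetical order); mark gray on enter, black on exit:
E gray
  B gray
    F gray
    F black
    J gray
      H gray
        H→B: B is gray → back edge
First back edge: H → B.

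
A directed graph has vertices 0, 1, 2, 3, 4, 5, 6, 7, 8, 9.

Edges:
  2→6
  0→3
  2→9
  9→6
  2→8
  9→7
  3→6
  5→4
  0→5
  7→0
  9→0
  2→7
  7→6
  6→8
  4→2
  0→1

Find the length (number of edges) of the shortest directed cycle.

For each vertex v, BFS finds the shortest path from v back to v.
The shortest such closed walk is 9 → 0 → 5 → 4 → 2 → 9, length 5.

5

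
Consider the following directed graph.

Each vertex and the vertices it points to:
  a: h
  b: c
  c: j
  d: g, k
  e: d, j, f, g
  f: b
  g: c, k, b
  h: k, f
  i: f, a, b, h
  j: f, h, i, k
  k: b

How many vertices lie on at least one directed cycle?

A vertex is on a directed cycle iff it belongs to a strongly connected component of size ≥ 2 (or has a self-loop).
The vertices on cycles are {a, b, c, f, h, i, j, k} — 8 in total.

8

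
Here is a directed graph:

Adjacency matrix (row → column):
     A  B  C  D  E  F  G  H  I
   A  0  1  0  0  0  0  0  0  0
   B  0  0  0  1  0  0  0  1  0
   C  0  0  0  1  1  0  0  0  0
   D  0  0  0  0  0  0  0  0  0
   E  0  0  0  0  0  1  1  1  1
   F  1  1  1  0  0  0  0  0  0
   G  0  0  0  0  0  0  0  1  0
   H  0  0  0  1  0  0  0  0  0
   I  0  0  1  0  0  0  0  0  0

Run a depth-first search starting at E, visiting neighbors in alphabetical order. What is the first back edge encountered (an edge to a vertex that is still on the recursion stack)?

C->E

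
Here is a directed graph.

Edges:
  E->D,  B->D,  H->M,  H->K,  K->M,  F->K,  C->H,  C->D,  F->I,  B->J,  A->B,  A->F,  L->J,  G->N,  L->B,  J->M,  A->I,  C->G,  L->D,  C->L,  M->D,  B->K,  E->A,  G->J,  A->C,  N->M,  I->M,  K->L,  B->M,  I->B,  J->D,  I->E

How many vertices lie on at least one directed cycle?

7

A vertex is on a directed cycle iff it belongs to a strongly connected component of size ≥ 2 (or has a self-loop).
The vertices on cycles are {A, B, E, F, I, K, L} — 7 in total.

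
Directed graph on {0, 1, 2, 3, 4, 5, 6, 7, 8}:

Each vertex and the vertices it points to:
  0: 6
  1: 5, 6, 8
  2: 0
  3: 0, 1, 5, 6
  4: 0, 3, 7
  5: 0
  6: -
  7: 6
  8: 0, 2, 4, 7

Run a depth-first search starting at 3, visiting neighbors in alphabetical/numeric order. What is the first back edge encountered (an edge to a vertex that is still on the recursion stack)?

DFS from 3 (visiting neighbors in alphabetical/numeric order); mark gray on enter, black on exit:
3 gray
  0 gray
    6 gray
    6 black
  0 black
  1 gray
    5 gray
      5→0: 0 black — skip
    5 black
    1→6: 6 black — skip
    8 gray
      8→0: 0 black — skip
      2 gray
        2→0: 0 black — skip
      2 black
      4 gray
        4→0: 0 black — skip
        4→3: 3 is gray → back edge
First back edge: 4 → 3.

4→3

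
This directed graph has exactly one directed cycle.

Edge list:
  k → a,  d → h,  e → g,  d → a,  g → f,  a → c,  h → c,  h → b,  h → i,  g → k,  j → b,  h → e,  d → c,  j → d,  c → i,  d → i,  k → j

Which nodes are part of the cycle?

DFS with gray/black marking from h:
h gray
  c gray
    i gray
    i black
  c black
  b gray
  b black
  e gray
    g gray
      k gray
        a gray
          a→c: c black — skip
        a black
        j gray
          j→b: b black — skip
          d gray
            d→c: c black — skip
            d→i: i black — skip
            d→h: h is gray → back edge
Back edge closes the cycle h → e → g → k → j → d → h; its vertices are {d, e, g, h, j, k}.

d, e, g, h, j, k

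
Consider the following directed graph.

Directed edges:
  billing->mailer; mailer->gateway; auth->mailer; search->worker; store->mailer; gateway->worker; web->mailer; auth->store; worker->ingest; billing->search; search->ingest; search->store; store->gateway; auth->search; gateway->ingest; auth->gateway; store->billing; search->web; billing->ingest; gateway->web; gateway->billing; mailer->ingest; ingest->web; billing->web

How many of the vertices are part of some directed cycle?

A vertex is on a directed cycle iff it belongs to a strongly connected component of size ≥ 2 (or has a self-loop).
The vertices on cycles are {web, store, ingest, mailer, search, worker, billing, gateway} — 8 in total.

8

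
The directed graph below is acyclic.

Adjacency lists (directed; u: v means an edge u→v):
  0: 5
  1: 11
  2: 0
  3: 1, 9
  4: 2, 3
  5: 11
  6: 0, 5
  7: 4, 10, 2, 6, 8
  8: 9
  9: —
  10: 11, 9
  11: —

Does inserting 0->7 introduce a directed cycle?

Adding 0→7 creates a cycle iff 7 can already reach 0.
Path from 7: 7 → 6 → 0.
So 7 → … → 0 → 7 is a cycle.

Yes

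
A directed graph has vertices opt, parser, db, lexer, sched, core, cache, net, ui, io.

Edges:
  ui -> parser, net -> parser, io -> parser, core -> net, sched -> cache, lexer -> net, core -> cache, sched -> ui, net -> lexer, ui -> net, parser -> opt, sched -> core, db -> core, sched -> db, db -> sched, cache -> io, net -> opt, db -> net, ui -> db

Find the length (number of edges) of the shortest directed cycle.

For each vertex v, BFS finds the shortest path from v back to v.
The shortest such closed walk is db → sched → db, length 2.

2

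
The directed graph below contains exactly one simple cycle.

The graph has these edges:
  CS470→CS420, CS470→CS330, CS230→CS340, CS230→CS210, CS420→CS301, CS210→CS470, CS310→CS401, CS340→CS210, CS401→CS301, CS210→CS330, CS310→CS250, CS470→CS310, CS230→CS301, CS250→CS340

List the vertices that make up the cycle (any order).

CS210, CS250, CS310, CS340, CS470

DFS with gray/black marking from CS210:
CS210 gray
  CS470 gray
    CS420 gray
      CS301 gray
      CS301 black
    CS420 black
    CS330 gray
    CS330 black
    CS310 gray
      CS401 gray
        CS401→CS301: CS301 black — skip
      CS401 black
      CS250 gray
        CS340 gray
          CS340→CS210: CS210 is gray → back edge
Back edge closes the cycle CS210 → CS470 → CS310 → CS250 → CS340 → CS210; its vertices are {CS210, CS250, CS310, CS340, CS470}.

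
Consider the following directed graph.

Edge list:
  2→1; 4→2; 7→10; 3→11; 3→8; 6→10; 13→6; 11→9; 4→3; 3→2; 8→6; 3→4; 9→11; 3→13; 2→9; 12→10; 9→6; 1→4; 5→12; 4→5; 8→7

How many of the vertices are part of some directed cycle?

6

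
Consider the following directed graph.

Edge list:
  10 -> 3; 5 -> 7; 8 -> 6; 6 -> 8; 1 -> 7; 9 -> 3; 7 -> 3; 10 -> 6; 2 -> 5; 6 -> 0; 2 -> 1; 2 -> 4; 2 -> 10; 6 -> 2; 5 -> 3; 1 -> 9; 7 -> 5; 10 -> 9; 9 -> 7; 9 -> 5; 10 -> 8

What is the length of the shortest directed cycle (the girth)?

2

For each vertex v, BFS finds the shortest path from v back to v.
The shortest such closed walk is 6 → 8 → 6, length 2.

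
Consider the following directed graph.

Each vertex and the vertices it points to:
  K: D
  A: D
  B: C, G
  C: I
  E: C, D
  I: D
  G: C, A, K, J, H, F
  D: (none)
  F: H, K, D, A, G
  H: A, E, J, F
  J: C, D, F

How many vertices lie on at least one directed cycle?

4

A vertex is on a directed cycle iff it belongs to a strongly connected component of size ≥ 2 (or has a self-loop).
The vertices on cycles are {F, G, H, J} — 4 in total.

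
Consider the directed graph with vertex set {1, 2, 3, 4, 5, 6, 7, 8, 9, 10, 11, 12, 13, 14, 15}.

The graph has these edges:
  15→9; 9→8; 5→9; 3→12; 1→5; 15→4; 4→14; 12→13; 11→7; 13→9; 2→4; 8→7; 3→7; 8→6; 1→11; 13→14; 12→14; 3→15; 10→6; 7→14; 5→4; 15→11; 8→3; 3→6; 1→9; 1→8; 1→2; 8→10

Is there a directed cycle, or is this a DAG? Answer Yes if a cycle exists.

DFS with white/gray/black marking, starting from 3:
3 gray
  12 gray
    14 gray
    14 black
    13 gray
      13→14: 14 black — skip
      9 gray
        8 gray
          7 gray
            7→14: 14 black — skip
          7 black
          6 gray
          6 black
          10 gray
            10→6: 6 black — skip
          10 black
          8→3: 3 is gray → back edge
Back edge found, so a cycle exists: 3 → 12 → 13 → 9 → 8 → 3.

Yes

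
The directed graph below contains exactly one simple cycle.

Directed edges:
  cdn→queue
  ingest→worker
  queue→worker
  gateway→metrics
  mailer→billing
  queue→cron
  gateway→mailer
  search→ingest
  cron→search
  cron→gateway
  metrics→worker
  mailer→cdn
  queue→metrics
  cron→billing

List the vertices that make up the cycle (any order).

DFS with gray/black marking from cron:
cron gray
  gateway gray
    metrics gray
      worker gray
      worker black
    metrics black
    mailer gray
      billing gray
      billing black
      cdn gray
        queue gray
          queue→worker: worker black — skip
          queue→cron: cron is gray → back edge
Back edge closes the cycle cron → gateway → mailer → cdn → queue → cron; its vertices are {cdn, cron, queue, mailer, gateway}.

cdn, cron, queue, mailer, gateway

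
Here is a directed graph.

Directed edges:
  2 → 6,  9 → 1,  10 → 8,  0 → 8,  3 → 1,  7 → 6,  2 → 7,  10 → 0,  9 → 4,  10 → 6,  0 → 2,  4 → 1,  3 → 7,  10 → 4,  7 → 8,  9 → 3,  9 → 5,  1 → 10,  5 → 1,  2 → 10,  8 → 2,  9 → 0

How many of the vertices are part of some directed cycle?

7

A vertex is on a directed cycle iff it belongs to a strongly connected component of size ≥ 2 (or has a self-loop).
The vertices on cycles are {0, 1, 2, 4, 7, 8, 10} — 7 in total.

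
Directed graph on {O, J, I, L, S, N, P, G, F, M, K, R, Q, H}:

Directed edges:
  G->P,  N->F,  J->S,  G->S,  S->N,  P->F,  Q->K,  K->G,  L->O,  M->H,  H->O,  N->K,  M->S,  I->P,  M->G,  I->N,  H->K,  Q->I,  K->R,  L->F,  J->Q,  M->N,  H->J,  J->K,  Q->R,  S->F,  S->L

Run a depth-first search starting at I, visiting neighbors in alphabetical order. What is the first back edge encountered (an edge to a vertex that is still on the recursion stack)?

S→N

DFS from I (visiting neighbors in alphabetical order); mark gray on enter, black on exit:
I gray
  N gray
    F gray
    F black
    K gray
      G gray
        P gray
          P→F: F black — skip
        P black
        S gray
          S→F: F black — skip
          L gray
            L→F: F black — skip
            O gray
            O black
          L black
          S→N: N is gray → back edge
First back edge: S → N.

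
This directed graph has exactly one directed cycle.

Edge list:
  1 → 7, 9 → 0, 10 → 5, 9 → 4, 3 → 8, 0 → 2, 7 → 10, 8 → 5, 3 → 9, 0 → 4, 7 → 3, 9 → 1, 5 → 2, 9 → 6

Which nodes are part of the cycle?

DFS with gray/black marking from 7:
7 gray
  3 gray
    9 gray
      0 gray
        2 gray
        2 black
        4 gray
        4 black
      0 black
      1 gray
        1→7: 7 is gray → back edge
Back edge closes the cycle 7 → 3 → 9 → 1 → 7; its vertices are {1, 3, 7, 9}.

1, 3, 7, 9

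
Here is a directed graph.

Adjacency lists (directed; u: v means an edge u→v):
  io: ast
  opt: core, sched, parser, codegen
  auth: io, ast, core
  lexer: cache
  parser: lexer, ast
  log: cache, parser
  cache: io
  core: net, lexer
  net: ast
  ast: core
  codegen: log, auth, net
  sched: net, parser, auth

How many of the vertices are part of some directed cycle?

A vertex is on a directed cycle iff it belongs to a strongly connected component of size ≥ 2 (or has a self-loop).
The vertices on cycles are {io, ast, net, core, cache, lexer} — 6 in total.

6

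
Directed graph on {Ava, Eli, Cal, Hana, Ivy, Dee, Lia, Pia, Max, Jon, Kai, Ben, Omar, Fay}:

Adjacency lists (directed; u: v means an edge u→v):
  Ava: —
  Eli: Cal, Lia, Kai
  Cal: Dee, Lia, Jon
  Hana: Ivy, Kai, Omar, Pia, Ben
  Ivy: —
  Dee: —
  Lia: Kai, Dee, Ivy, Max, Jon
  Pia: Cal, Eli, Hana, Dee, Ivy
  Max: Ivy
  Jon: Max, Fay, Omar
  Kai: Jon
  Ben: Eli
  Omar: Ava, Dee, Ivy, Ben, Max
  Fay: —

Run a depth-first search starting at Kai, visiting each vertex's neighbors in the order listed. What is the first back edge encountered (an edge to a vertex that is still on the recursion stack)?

Lia->Kai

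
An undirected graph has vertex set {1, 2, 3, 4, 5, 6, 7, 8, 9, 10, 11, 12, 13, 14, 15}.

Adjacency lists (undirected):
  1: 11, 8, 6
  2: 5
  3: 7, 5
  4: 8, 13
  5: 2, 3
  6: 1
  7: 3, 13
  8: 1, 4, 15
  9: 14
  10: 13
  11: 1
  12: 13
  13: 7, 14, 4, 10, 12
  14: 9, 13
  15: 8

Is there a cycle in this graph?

No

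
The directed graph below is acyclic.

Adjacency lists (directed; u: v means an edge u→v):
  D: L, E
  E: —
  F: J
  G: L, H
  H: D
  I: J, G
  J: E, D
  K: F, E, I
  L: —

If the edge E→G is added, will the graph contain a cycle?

Yes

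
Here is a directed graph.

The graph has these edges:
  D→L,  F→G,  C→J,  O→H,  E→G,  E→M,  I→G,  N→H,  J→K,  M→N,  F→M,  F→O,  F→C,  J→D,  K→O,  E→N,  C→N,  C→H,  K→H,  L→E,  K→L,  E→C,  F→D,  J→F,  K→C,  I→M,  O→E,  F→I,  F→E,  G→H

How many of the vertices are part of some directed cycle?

8

A vertex is on a directed cycle iff it belongs to a strongly connected component of size ≥ 2 (or has a self-loop).
The vertices on cycles are {C, D, E, F, J, K, L, O} — 8 in total.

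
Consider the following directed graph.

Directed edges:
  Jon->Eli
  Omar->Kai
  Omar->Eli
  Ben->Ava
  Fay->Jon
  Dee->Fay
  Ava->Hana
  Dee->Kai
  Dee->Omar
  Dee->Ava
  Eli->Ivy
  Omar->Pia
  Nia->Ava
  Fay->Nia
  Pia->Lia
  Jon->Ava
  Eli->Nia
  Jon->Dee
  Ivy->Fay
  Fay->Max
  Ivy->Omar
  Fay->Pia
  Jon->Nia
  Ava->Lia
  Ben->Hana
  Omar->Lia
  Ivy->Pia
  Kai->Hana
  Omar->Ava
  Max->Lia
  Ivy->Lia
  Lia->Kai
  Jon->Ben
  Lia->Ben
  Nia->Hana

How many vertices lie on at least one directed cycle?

A vertex is on a directed cycle iff it belongs to a strongly connected component of size ≥ 2 (or has a self-loop).
The vertices on cycles are {Ava, Ben, Dee, Eli, Fay, Ivy, Jon, Lia, Omar} — 9 in total.

9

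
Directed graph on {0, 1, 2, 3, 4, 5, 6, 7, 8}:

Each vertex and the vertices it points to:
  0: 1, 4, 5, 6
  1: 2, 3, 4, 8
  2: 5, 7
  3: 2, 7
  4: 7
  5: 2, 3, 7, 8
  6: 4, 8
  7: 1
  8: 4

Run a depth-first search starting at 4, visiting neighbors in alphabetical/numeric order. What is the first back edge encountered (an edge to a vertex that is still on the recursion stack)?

5->2

DFS from 4 (visiting neighbors in alphabetical/numeric order); mark gray on enter, black on exit:
4 gray
  7 gray
    1 gray
      2 gray
        5 gray
          5→2: 2 is gray → back edge
First back edge: 5 → 2.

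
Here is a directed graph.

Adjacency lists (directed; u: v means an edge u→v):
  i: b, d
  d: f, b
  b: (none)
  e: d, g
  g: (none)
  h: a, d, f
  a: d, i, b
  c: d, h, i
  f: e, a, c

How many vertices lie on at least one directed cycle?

A vertex is on a directed cycle iff it belongs to a strongly connected component of size ≥ 2 (or has a self-loop).
The vertices on cycles are {a, c, d, e, f, h, i} — 7 in total.

7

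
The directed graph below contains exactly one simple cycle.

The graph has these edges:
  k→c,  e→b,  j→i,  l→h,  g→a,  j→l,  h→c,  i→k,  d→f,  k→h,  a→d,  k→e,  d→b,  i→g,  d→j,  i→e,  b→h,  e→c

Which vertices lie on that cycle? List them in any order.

DFS with gray/black marking from a:
a gray
  d gray
    j gray
      l gray
        h gray
          c gray
          c black
        h black
      l black
      i gray
        g gray
          g→a: a is gray → back edge
Back edge closes the cycle a → d → j → i → g → a; its vertices are {a, d, g, i, j}.

a, d, g, i, j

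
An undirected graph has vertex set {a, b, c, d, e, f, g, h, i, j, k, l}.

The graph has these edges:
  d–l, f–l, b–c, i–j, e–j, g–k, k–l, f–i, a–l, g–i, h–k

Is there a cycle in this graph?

Yes

DFS, tracking each vertex's parent; an edge to a visited non-parent vertex closes a cycle.
Start from a:
visit a (parent –)
  visit l (parent a)
    visit k (parent l)
      visit h (parent k)
        h–k: parent, skip
      k–l: parent, skip
      visit g (parent k)
        visit i (parent g)
          i–g: parent, skip
          visit j (parent i)
            j–i: parent, skip
            visit e (parent j)
              e–j: parent, skip
          visit f (parent i)
            f–i: parent, skip
            f–l: l visited and ≠ parent → cycle
Cycle: l – k – g – i – f – l.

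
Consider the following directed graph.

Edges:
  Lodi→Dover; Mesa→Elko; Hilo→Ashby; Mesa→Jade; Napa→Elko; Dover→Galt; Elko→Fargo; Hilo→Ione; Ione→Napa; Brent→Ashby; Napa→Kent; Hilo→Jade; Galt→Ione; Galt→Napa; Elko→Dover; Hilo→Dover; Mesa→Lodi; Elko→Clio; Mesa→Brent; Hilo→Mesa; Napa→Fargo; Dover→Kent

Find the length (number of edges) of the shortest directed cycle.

4

For each vertex v, BFS finds the shortest path from v back to v.
The shortest such closed walk is Napa → Elko → Dover → Galt → Napa, length 4.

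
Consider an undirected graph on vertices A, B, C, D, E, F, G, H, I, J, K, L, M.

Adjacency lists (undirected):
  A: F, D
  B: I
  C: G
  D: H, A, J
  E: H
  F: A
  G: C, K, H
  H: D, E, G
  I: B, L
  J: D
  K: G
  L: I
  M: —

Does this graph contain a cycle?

No

DFS, tracking each vertex's parent; an edge to a visited non-parent vertex closes a cycle.
Start from M:
visit M (parent –)
visit A (parent –)
  visit F (parent A)
    F–A: parent, skip
  visit D (parent A)
    visit H (parent D)
      H–D: parent, skip
      visit E (parent H)
        E–H: parent, skip
      visit G (parent H)
        visit C (parent G)
          C–G: parent, skip
        visit K (parent G)
          K–G: parent, skip
        G–H: parent, skip
    D–A: parent, skip
    visit J (parent D)
      J–D: parent, skip
visit B (parent –)
  visit I (parent B)
    I–B: parent, skip
    visit L (parent I)
      L–I: parent, skip
No non-parent visited neighbor found — the graph is a forest.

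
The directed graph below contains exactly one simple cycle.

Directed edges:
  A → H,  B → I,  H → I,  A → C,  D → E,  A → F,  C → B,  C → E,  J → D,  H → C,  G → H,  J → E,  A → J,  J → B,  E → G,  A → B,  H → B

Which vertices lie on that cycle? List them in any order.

C, E, G, H

DFS with gray/black marking from H:
H gray
  B gray
    I gray
    I black
  B black
  C gray
    C→B: B black — skip
    E gray
      G gray
        G→H: H is gray → back edge
Back edge closes the cycle H → C → E → G → H; its vertices are {C, E, G, H}.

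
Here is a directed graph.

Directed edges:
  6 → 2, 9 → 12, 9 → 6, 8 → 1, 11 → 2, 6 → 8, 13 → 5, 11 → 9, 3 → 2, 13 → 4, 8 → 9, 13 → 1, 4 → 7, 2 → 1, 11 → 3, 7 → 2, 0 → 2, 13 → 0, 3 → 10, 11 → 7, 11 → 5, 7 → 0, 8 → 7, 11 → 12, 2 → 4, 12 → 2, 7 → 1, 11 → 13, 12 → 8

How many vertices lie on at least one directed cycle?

A vertex is on a directed cycle iff it belongs to a strongly connected component of size ≥ 2 (or has a self-loop).
The vertices on cycles are {0, 2, 4, 6, 7, 8, 9, 12} — 8 in total.

8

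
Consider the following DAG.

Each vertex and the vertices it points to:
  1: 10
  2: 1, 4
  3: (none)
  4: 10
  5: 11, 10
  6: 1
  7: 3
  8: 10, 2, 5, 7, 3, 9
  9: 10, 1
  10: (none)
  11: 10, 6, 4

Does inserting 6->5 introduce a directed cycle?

Yes

Adding 6→5 creates a cycle iff 5 can already reach 6.
Path from 5: 5 → 11 → 6.
So 5 → … → 6 → 5 is a cycle.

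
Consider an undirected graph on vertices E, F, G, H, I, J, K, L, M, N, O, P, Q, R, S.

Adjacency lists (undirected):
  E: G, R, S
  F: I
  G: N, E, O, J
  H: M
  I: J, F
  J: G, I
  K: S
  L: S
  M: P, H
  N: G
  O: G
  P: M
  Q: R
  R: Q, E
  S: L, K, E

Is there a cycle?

DFS, tracking each vertex's parent; an edge to a visited non-parent vertex closes a cycle.
Start from F:
visit F (parent –)
  visit I (parent F)
    visit J (parent I)
      visit G (parent J)
        visit N (parent G)
          N–G: parent, skip
        visit E (parent G)
          E–G: parent, skip
          visit R (parent E)
            visit Q (parent R)
              Q–R: parent, skip
            R–E: parent, skip
          visit S (parent E)
            visit L (parent S)
              L–S: parent, skip
            visit K (parent S)
              K–S: parent, skip
            S–E: parent, skip
        visit O (parent G)
          O–G: parent, skip
        G–J: parent, skip
      J–I: parent, skip
    I–F: parent, skip
visit H (parent –)
  visit M (parent H)
    visit P (parent M)
      P–M: parent, skip
    M–H: parent, skip
No non-parent visited neighbor found — the graph is a forest.

No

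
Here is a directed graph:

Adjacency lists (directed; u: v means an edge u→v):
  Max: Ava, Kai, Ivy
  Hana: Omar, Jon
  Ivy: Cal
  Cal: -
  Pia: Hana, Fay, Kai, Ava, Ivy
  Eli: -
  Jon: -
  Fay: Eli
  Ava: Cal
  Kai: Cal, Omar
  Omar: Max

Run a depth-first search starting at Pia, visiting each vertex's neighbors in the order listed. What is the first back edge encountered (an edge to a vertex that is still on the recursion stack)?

Kai->Omar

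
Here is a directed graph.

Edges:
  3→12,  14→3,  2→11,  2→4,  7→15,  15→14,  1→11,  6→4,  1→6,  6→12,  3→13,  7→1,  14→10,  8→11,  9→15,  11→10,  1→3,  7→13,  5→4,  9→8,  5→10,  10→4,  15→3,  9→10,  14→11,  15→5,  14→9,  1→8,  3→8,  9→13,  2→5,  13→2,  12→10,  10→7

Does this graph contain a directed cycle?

Yes

DFS with white/gray/black marking, starting from 4:
4 gray
4 black
14 gray
  9 gray
    15 gray
      5 gray
        10 gray
          10→4: 4 black — skip
          7 gray
            1 gray
              11 gray
                11→10: 10 is gray → back edge
Back edge found, so a cycle exists: 10 → 7 → 1 → 11 → 10.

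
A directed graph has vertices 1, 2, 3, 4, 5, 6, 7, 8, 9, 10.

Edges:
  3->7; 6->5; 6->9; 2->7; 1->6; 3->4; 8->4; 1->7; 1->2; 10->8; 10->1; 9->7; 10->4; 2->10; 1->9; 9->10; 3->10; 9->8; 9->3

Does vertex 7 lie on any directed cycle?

No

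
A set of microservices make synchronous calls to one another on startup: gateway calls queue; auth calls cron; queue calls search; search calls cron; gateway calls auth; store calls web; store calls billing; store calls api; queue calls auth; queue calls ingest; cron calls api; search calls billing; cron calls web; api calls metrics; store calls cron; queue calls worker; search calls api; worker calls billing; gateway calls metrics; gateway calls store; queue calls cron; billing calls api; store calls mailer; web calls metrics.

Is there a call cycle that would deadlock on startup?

No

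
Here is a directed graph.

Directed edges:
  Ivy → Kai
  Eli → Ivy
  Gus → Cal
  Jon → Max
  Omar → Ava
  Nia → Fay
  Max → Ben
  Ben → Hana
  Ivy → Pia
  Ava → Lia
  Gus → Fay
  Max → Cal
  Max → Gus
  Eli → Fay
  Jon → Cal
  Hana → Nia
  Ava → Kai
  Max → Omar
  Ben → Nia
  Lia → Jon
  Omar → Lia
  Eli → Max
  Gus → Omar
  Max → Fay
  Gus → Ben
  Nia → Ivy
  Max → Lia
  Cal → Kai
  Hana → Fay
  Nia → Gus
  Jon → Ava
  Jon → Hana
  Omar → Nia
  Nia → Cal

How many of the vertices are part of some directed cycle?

9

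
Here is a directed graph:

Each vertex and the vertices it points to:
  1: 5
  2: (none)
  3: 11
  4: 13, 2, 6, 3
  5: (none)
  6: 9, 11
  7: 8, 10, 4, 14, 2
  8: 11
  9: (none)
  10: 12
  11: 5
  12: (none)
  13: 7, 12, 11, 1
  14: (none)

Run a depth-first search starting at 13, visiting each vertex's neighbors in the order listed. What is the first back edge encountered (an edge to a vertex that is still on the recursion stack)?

4→13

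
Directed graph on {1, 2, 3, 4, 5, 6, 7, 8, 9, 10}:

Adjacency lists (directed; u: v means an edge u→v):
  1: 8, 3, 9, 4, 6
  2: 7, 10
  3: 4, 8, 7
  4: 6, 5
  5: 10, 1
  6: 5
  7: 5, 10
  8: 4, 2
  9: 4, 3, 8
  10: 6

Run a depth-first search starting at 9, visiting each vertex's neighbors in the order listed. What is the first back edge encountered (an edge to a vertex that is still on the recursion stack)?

10->6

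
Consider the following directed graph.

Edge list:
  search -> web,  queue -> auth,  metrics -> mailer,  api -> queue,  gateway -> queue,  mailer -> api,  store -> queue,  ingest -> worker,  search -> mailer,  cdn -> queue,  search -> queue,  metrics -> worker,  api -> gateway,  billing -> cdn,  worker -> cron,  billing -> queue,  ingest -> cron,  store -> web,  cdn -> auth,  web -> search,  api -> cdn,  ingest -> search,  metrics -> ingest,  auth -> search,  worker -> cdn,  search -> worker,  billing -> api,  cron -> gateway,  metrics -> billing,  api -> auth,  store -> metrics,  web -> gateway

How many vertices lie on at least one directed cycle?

10

A vertex is on a directed cycle iff it belongs to a strongly connected component of size ≥ 2 (or has a self-loop).
The vertices on cycles are {api, cdn, web, auth, cron, queue, mailer, search, worker, gateway} — 10 in total.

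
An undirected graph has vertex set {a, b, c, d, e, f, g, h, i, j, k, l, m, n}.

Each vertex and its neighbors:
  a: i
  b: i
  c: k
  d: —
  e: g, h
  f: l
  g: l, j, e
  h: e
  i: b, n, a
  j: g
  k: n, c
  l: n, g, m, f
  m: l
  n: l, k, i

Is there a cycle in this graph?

DFS, tracking each vertex's parent; an edge to a visited non-parent vertex closes a cycle.
Start from b:
visit b (parent –)
  visit i (parent b)
    i–b: parent, skip
    visit n (parent i)
      visit l (parent n)
        l–n: parent, skip
        visit g (parent l)
          g–l: parent, skip
          visit j (parent g)
            j–g: parent, skip
          visit e (parent g)
            e–g: parent, skip
            visit h (parent e)
              h–e: parent, skip
        visit m (parent l)
          m–l: parent, skip
        visit f (parent l)
          f–l: parent, skip
      visit k (parent n)
        k–n: parent, skip
        visit c (parent k)
          c–k: parent, skip
      n–i: parent, skip
    visit a (parent i)
      a–i: parent, skip
visit d (parent –)
No non-parent visited neighbor found — the graph is a forest.

No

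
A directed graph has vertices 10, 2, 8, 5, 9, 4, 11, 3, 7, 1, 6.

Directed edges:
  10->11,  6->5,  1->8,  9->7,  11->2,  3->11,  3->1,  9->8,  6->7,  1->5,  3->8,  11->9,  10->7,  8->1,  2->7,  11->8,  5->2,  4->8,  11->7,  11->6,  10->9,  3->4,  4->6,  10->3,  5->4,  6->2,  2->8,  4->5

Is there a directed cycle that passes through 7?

7 lies on a cycle iff there is a path from 7 back to itself.
Exploring from 7, it never reaches itself; equivalently, its strongly connected component is a singleton.

No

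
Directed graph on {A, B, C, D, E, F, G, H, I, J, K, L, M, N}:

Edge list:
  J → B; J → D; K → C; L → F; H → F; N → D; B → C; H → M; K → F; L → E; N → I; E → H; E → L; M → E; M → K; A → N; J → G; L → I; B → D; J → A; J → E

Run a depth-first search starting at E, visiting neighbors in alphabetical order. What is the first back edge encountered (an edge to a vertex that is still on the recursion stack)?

M->E

DFS from E (visiting neighbors in alphabetical order); mark gray on enter, black on exit:
E gray
  H gray
    F gray
    F black
    M gray
      M→E: E is gray → back edge
First back edge: M → E.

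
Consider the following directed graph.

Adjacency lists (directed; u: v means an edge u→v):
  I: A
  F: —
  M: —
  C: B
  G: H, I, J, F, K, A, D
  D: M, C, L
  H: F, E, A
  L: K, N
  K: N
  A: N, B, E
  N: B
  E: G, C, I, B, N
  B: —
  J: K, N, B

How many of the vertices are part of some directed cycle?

5

A vertex is on a directed cycle iff it belongs to a strongly connected component of size ≥ 2 (or has a self-loop).
The vertices on cycles are {A, E, G, H, I} — 5 in total.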